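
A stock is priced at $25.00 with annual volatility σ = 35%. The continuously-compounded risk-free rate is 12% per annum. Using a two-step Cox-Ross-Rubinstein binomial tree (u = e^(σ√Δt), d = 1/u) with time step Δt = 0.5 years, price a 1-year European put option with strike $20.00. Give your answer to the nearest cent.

CRR parameters: u = e^(σ√Δt) = e^(0.35·√0.5) = 1.2808, d = 1/u = 0.7808
Per-period rate: rΔt = 0.12·0.5 = 0.06, so R = e^0.06 = 1.0618
Risk-neutral probability p = (e^0.06 − 0.7808)/(1.2808 − 0.7808) = 0.2811/0.5000 = 0.5621
Terminal stock prices: S_uu = 41.01, S_ud = 25, S_dd = 15.24
Terminal payoffs (K − S): max(-21.01, 0) = 0, max(-5, 0) = 0, max(4.76, 0) = 4.76
Node u (S = 32.02): V_u = e^(−0.06)·[0.5621·0.0000 + 0.4379·0.0000] = 0.0000
Node d (S = 19.52): V_d = e^(−0.06)·[0.5621·0.0000 + 0.4379·4.7603] = 1.9631
Node 0 (S = 25): V_0 = e^(−0.06)·[0.5621·0.0000 + 0.4379·1.9631] = 0.8096

$0.81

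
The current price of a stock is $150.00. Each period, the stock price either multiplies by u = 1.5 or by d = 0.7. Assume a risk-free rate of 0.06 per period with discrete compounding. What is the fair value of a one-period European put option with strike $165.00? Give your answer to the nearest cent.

$31.13

Risk-neutral probability p = (1 + 0.06 − 0.7)/(1.5 − 0.7) = 0.3600/0.8000 = 0.4500
Terminal stock prices: S_u = 225, S_d = 105
Terminal payoffs (K − S): max(-60, 0) = 0, max(60, 0) = 60
Node 0 (S = 150): V_0 = 1/1.06·[0.4500·0.0000 + 0.5500·60.0000] = 31.1321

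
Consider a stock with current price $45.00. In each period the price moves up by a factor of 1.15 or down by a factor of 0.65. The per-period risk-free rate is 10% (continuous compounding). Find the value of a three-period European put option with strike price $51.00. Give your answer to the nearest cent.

Risk-neutral probability p = (e^0.1 − 0.65)/(1.15 − 0.65) = 0.4552/0.5000 = 0.9103
Terminal stock prices: S_uuu = 68.44, S_uud = 38.68, S_udd = 21.86, S_ddd = 12.36
Terminal payoffs (K − S): max(-17.44, 0) = 0, max(12.32, 0) = 12.32, max(29.14, 0) = 29.14, max(38.64, 0) = 38.64
Node uu (S = 59.51): V_uu = e^(−0.1)·[0.9103·0.0000 + 0.0897·12.3169] = 0.9992
Node ud (S = 33.64): V_ud = e^(−0.1)·[0.9103·12.3169 + 0.0897·29.1356] = 12.5092
Node dd (S = 19.01): V_dd = e^(−0.1)·[0.9103·29.1356 + 0.0897·38.6419] = 27.1342
Node u (S = 51.75): V_u = e^(−0.1)·[0.9103·0.9992 + 0.0897·12.5092] = 1.8379
Node d (S = 29.25): V_d = e^(−0.1)·[0.9103·12.5092 + 0.0897·27.1342] = 12.5053
Node 0 (S = 45): V_0 = e^(−0.1)·[0.9103·1.8379 + 0.0897·12.5053] = 2.5284

$2.53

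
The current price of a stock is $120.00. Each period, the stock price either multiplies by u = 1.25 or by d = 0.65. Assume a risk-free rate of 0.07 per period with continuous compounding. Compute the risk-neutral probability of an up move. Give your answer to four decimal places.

p = 0.7042

Risk-neutral probability p = (e^0.07 − 0.65)/(1.25 − 0.65) = 0.4225/0.6000 = 0.7042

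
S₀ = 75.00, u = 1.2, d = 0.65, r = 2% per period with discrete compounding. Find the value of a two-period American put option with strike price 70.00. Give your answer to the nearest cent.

9.25

Risk-neutral probability p = (1 + 0.02 − 0.65)/(1.2 − 0.65) = 0.3700/0.5500 = 0.6727
Terminal stock prices: S_uu = 108, S_ud = 58.5, S_dd = 31.69
Terminal payoffs (K − S): max(-38, 0) = 0, max(11.5, 0) = 11.5, max(38.31, 0) = 38.31
Node u (S = 90): continuation = 1/1.02·[0.6727·0.0000 + 0.3273·11.5000] = 3.6898; exercise value = 0.0000 ≤ continuation, so V_u = 3.6898
Node d (S = 48.75): continuation = 1/1.02·[0.6727·11.5000 + 0.3273·38.3125] = 19.8775; exercise value = 21.2500 > continuation, so V_d = 21.2500 (exercise)
Node 0 (S = 75): continuation = 1/1.02·[0.6727·3.6898 + 0.3273·21.2500] = 9.2518; exercise value = 0.0000 ≤ continuation, so V_0 = 9.2518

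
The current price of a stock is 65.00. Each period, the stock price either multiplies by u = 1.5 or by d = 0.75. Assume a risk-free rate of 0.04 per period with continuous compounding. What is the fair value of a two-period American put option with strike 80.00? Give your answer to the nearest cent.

Risk-neutral probability p = (e^0.04 − 0.75)/(1.5 − 0.75) = 0.2908/0.7500 = 0.3877
Terminal stock prices: S_uu = 146.2, S_ud = 73.12, S_dd = 36.56
Terminal payoffs (K − S): max(-66.25, 0) = 0, max(6.875, 0) = 6.875, max(43.44, 0) = 43.44
Node u (S = 97.5): continuation = e^(−0.04)·[0.3877·0.0000 + 0.6123·6.8750] = 4.0442; exercise value = 0.0000 ≤ continuation, so V_u = 4.0442
Node d (S = 48.75): continuation = e^(−0.04)·[0.3877·6.8750 + 0.6123·43.4375] = 28.1132; exercise value = 31.2500 > continuation, so V_d = 31.2500 (exercise)
Node 0 (S = 65): continuation = e^(−0.04)·[0.3877·4.0442 + 0.6123·31.2500] = 19.8893; exercise value = 15.0000 ≤ continuation, so V_0 = 19.8893

19.89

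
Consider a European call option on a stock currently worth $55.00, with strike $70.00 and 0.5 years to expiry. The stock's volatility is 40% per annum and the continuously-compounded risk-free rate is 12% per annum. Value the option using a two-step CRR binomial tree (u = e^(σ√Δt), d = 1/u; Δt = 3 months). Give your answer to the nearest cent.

CRR parameters: u = e^(σ√Δt) = e^(0.4·√0.25) = 1.2214, d = 1/u = 0.8187
Per-period rate: rΔt = 0.12·0.25 = 0.03, so R = e^0.03 = 1.0305
Risk-neutral probability p = (e^0.03 − 0.8187)/(1.2214 − 0.8187) = 0.2117/0.4027 = 0.5258
Terminal stock prices: S_uu = 82.05, S_ud = 55, S_dd = 36.87
Terminal payoffs (S − K): max(12.05, 0) = 12.05, max(-15, 0) = 0, max(-33.13, 0) = 0
Node u (S = 67.18): V_u = e^(−0.03)·[0.5258·12.0504 + 0.4742·0.0000] = 6.1488
Node d (S = 45.03): V_d = e^(−0.03)·[0.5258·0.0000 + 0.4742·0.0000] = 0.0000
Node 0 (S = 55): V_0 = e^(−0.03)·[0.5258·6.1488 + 0.4742·0.0000] = 3.1375

$3.14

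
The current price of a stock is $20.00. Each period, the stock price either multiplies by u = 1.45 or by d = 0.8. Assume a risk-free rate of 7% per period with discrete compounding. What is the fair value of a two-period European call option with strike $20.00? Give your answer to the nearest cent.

Risk-neutral probability p = (1 + 0.07 − 0.8)/(1.45 − 0.8) = 0.2700/0.6500 = 0.4154
Terminal stock prices: S_uu = 42.05, S_ud = 23.2, S_dd = 12.8
Terminal payoffs (S − K): max(22.05, 0) = 22.05, max(3.2, 0) = 3.2, max(-7.2, 0) = 0
Node u (S = 29): V_u = 1/1.07·[0.4154·22.0500 + 0.5846·3.2000] = 10.3084
Node d (S = 16): V_d = 1/1.07·[0.4154·3.2000 + 0.5846·0.0000] = 1.2423
Node 0 (S = 20): V_0 = 1/1.07·[0.4154·10.3084 + 0.5846·1.2423] = 4.6806

$4.68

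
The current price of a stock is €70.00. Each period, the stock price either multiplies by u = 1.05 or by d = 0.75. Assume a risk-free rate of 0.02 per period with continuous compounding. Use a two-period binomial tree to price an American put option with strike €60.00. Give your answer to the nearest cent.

Risk-neutral probability p = (e^0.02 − 0.75)/(1.05 − 0.75) = 0.2702/0.3000 = 0.9007
Terminal stock prices: S_uu = 77.17, S_ud = 55.12, S_dd = 39.38
Terminal payoffs (K − S): max(-17.17, 0) = 0, max(4.875, 0) = 4.875, max(20.62, 0) = 20.62
Node u (S = 73.5): continuation = e^(−0.02)·[0.9007·0.0000 + 0.0993·4.8750] = 0.4746; exercise value = 0.0000 ≤ continuation, so V_u = 0.4746
Node d (S = 52.5): continuation = e^(−0.02)·[0.9007·4.8750 + 0.0993·20.6250] = 6.3119; exercise value = 7.5000 > continuation, so V_d = 7.5000 (exercise)
Node 0 (S = 70): continuation = e^(−0.02)·[0.9007·0.4746 + 0.0993·7.5000] = 1.1492; exercise value = 0.0000 ≤ continuation, so V_0 = 1.1492

€1.15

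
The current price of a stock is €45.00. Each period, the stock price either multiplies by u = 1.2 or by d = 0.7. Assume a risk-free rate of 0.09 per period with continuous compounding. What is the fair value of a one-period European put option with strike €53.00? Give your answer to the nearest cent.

Risk-neutral probability p = (e^0.09 − 0.7)/(1.2 − 0.7) = 0.3942/0.5000 = 0.7883
Terminal stock prices: S_u = 54, S_d = 31.5
Terminal payoffs (K − S): max(-1, 0) = 0, max(21.5, 0) = 21.5
Node 0 (S = 45): V_0 = e^(−0.09)·[0.7883·0.0000 + 0.2117·21.5000] = 4.1588

€4.16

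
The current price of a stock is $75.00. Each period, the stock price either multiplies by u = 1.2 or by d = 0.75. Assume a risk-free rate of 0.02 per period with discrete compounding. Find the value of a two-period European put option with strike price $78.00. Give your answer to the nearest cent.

Risk-neutral probability p = (1 + 0.02 − 0.75)/(1.2 − 0.75) = 0.2700/0.4500 = 0.6000
Terminal stock prices: S_uu = 108, S_ud = 67.5, S_dd = 42.19
Terminal payoffs (K − S): max(-30, 0) = 0, max(10.5, 0) = 10.5, max(35.81, 0) = 35.81
Node u (S = 90): V_u = 1/1.02·[0.6000·0.0000 + 0.4000·10.5000] = 4.1176
Node d (S = 56.25): V_d = 1/1.02·[0.6000·10.5000 + 0.4000·35.8125] = 20.2206
Node 0 (S = 75): V_0 = 1/1.02·[0.6000·4.1176 + 0.4000·20.2206] = 10.3518

$10.35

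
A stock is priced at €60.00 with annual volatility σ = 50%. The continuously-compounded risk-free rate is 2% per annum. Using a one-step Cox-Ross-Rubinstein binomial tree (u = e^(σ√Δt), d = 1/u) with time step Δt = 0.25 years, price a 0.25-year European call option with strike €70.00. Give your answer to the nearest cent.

CRR parameters: u = e^(σ√Δt) = e^(0.5·√0.25) = 1.2840, d = 1/u = 0.7788
Per-period rate: rΔt = 0.02·0.25 = 0.005, so R = e^0.005 = 1.0050
Risk-neutral probability p = (e^0.005 − 0.7788)/(1.2840 − 0.7788) = 0.2262/0.5052 = 0.4477
Terminal stock prices: S_u = 77.04, S_d = 46.73
Terminal payoffs (S − K): max(7.042, 0) = 7.042, max(-23.27, 0) = 0
Node 0 (S = 60): V_0 = e^(−0.005)·[0.4477·7.0415 + 0.5523·0.0000] = 3.1371

€3.14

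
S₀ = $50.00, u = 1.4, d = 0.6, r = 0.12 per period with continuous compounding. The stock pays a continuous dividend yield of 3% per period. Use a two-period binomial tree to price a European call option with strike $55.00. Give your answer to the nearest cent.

$12.91

Per-period risk-free factor R = e^0.12 = 1.1275; dividend-adjusted growth = e^(0.12−0.03) = 1.0942.
Risk-neutral probability p = (1.0942 − 0.6)/(1.4 − 0.6) = 0.4942/0.8000 = 0.6177
Terminal stock prices: S_uu = 98, S_ud = 42, S_dd = 18
Terminal payoffs (S − K): max(43, 0) = 43, max(-13, 0) = 0, max(-37, 0) = 0
Node u (S = 70): V_u = e^(−0.12)·[0.6177·43.0000 + 0.3823·0.0000] = 23.5583
Node d (S = 30): V_d = e^(−0.12)·[0.6177·0.0000 + 0.3823·0.0000] = 0.0000
Node 0 (S = 50): V_0 = e^(−0.12)·[0.6177·23.5583 + 0.3823·0.0000] = 12.9068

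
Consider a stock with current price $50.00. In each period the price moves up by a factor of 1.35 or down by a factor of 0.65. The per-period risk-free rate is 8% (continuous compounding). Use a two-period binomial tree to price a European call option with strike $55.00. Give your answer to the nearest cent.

Risk-neutral probability p = (e^0.08 − 0.65)/(1.35 − 0.65) = 0.4333/0.7000 = 0.6190
Terminal stock prices: S_uu = 91.13, S_ud = 43.88, S_dd = 21.13
Terminal payoffs (S − K): max(36.13, 0) = 36.13, max(-11.12, 0) = 0, max(-33.88, 0) = 0
Node u (S = 67.5): V_u = e^(−0.08)·[0.6190·36.1250 + 0.3810·0.0000] = 20.6415
Node d (S = 32.5): V_d = e^(−0.08)·[0.6190·0.0000 + 0.3810·0.0000] = 0.0000
Node 0 (S = 50): V_0 = e^(−0.08)·[0.6190·20.6415 + 0.3810·0.0000] = 11.7944

$11.79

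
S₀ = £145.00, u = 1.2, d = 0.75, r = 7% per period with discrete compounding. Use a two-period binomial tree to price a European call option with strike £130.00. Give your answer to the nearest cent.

Risk-neutral probability p = (1 + 0.07 − 0.75)/(1.2 − 0.75) = 0.3200/0.4500 = 0.7111
Terminal stock prices: S_uu = 208.8, S_ud = 130.5, S_dd = 81.56
Terminal payoffs (S − K): max(78.8, 0) = 78.8, max(0.5, 0) = 0.5, max(-48.44, 0) = 0
Node u (S = 174): V_u = 1/1.07·[0.7111·78.8000 + 0.2889·0.5000] = 52.5047
Node d (S = 108.8): V_d = 1/1.07·[0.7111·0.5000 + 0.2889·0.0000] = 0.3323
Node 0 (S = 145): V_0 = 1/1.07·[0.7111·52.5047 + 0.2889·0.3323] = 34.9838

£34.98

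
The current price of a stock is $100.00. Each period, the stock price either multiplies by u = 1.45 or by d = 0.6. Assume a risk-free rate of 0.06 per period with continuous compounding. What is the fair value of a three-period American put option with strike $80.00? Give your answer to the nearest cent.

Risk-neutral probability p = (e^0.06 − 0.6)/(1.45 − 0.6) = 0.4618/0.8500 = 0.5433
Terminal stock prices: S_uuu = 304.9, S_uud = 126.1, S_udd = 52.2, S_ddd = 21.6
Terminal payoffs (K − S): max(-224.9, 0) = 0, max(-46.15, 0) = 0, max(27.8, 0) = 27.8, max(58.4, 0) = 58.4
Node uu (S = 210.2): continuation = e^(−0.06)·[0.5433·0.0000 + 0.4567·0.0000] = 0.0000; exercise value = 0.0000 ≤ continuation, so V_uu = 0.0000
Node ud (S = 87): continuation = e^(−0.06)·[0.5433·0.0000 + 0.4567·27.8000] = 11.9559; exercise value = 0.0000 ≤ continuation, so V_ud = 11.9559
Node dd (S = 36): continuation = e^(−0.06)·[0.5433·27.8000 + 0.4567·58.4000] = 39.3412; exercise value = 44.0000 > continuation, so V_dd = 44.0000 (exercise)
Node u (S = 145): continuation = e^(−0.06)·[0.5433·0.0000 + 0.4567·11.9559] = 5.1419; exercise value = 0.0000 ≤ continuation, so V_u = 5.1419
Node d (S = 60): continuation = e^(−0.06)·[0.5433·11.9559 + 0.4567·44.0000] = 25.0408; exercise value = 20.0000 ≤ continuation, so V_d = 25.0408
Node 0 (S = 100): continuation = e^(−0.06)·[0.5433·5.1419 + 0.4567·25.0408] = 13.4004; exercise value = 0.0000 ≤ continuation, so V_0 = 13.4004

$13.40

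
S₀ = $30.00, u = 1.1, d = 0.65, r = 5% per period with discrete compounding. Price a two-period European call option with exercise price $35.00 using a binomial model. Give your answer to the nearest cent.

$0.93

Risk-neutral probability p = (1 + 0.05 − 0.65)/(1.1 − 0.65) = 0.4000/0.4500 = 0.8889
Terminal stock prices: S_uu = 36.3, S_ud = 21.45, S_dd = 12.68
Terminal payoffs (S − K): max(1.3, 0) = 1.3, max(-13.55, 0) = 0, max(-22.32, 0) = 0
Node u (S = 33): V_u = 1/1.05·[0.8889·1.3000 + 0.1111·0.0000] = 1.1005
Node d (S = 19.5): V_d = 1/1.05·[0.8889·0.0000 + 0.1111·0.0000] = 0.0000
Node 0 (S = 30): V_0 = 1/1.05·[0.8889·1.1005 + 0.1111·0.0000] = 0.9317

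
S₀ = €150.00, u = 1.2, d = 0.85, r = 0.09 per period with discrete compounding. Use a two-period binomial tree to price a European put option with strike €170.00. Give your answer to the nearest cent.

€11.29

Risk-neutral probability p = (1 + 0.09 − 0.85)/(1.2 − 0.85) = 0.2400/0.3500 = 0.6857
Terminal stock prices: S_uu = 216, S_ud = 153, S_dd = 108.4
Terminal payoffs (K − S): max(-46, 0) = 0, max(17, 0) = 17, max(61.63, 0) = 61.63
Node u (S = 180): V_u = 1/1.09·[0.6857·0.0000 + 0.3143·17.0000] = 4.9017
Node d (S = 127.5): V_d = 1/1.09·[0.6857·17.0000 + 0.3143·61.6250] = 28.4633
Node 0 (S = 150): V_0 = 1/1.09·[0.6857·4.9017 + 0.3143·28.4633] = 11.2906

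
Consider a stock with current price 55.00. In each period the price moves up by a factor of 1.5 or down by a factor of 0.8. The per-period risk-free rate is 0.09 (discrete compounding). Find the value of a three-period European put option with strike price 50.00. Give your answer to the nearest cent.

3.39

Risk-neutral probability p = (1 + 0.09 − 0.8)/(1.5 − 0.8) = 0.2900/0.7000 = 0.4143
Terminal stock prices: S_uuu = 185.6, S_uud = 99, S_udd = 52.8, S_ddd = 28.16
Terminal payoffs (K − S): max(-135.6, 0) = 0, max(-49, 0) = 0, max(-2.8, 0) = 0, max(21.84, 0) = 21.84
Node uu (S = 123.8): V_uu = 1/1.09·[0.4143·0.0000 + 0.5857·0.0000] = 0.0000
Node ud (S = 66): V_ud = 1/1.09·[0.4143·0.0000 + 0.5857·0.0000] = 0.0000
Node dd (S = 35.2): V_dd = 1/1.09·[0.4143·0.0000 + 0.5857·21.8400] = 11.7358
Node u (S = 82.5): V_u = 1/1.09·[0.4143·0.0000 + 0.5857·0.0000] = 0.0000
Node d (S = 44): V_d = 1/1.09·[0.4143·0.0000 + 0.5857·11.7358] = 6.3063
Node 0 (S = 55): V_0 = 1/1.09·[0.4143·0.0000 + 0.5857·6.3063] = 3.3887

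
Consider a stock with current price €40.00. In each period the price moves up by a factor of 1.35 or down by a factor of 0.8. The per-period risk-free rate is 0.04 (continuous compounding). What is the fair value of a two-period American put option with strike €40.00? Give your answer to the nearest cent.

Risk-neutral probability p = (e^0.04 − 0.8)/(1.35 − 0.8) = 0.2408/0.5500 = 0.4378
Terminal stock prices: S_uu = 72.9, S_ud = 43.2, S_dd = 25.6
Terminal payoffs (K − S): max(-32.9, 0) = 0, max(-3.2, 0) = 0, max(14.4, 0) = 14.4
Node u (S = 54): continuation = e^(−0.04)·[0.4378·0.0000 + 0.5622·0.0000] = 0.0000; exercise value = 0.0000 ≤ continuation, so V_u = 0.0000
Node d (S = 32): continuation = e^(−0.04)·[0.4378·0.0000 + 0.5622·14.4000] = 7.7777; exercise value = 8.0000 > continuation, so V_d = 8.0000 (exercise)
Node 0 (S = 40): continuation = e^(−0.04)·[0.4378·0.0000 + 0.5622·8.0000] = 4.3210; exercise value = 0.0000 ≤ continuation, so V_0 = 4.3210

€4.32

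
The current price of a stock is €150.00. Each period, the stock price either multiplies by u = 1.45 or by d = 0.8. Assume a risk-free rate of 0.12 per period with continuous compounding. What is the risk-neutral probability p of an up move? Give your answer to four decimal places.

Risk-neutral probability p = (e^0.12 − 0.8)/(1.45 − 0.8) = 0.3275/0.6500 = 0.5038

p = 0.5038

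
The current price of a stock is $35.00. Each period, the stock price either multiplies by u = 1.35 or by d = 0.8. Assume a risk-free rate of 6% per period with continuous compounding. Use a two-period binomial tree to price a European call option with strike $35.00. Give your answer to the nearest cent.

Risk-neutral probability p = (e^0.06 − 0.8)/(1.35 − 0.8) = 0.2618/0.5500 = 0.4761
Terminal stock prices: S_uu = 63.79, S_ud = 37.8, S_dd = 22.4
Terminal payoffs (S − K): max(28.79, 0) = 28.79, max(2.8, 0) = 2.8, max(-12.6, 0) = 0
Node u (S = 47.25): V_u = e^(−0.06)·[0.4761·28.7875 + 0.5239·2.8000] = 14.2882
Node d (S = 28): V_d = e^(−0.06)·[0.4761·2.8000 + 0.5239·0.0000] = 1.2554
Node 0 (S = 35): V_0 = e^(−0.06)·[0.4761·14.2882 + 0.5239·1.2554] = 7.0254

$7.03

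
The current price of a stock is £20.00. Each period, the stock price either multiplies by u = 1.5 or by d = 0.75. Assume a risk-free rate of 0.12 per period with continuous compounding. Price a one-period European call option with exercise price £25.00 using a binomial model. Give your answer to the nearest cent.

Risk-neutral probability p = (e^0.12 − 0.75)/(1.5 − 0.75) = 0.3775/0.7500 = 0.5033
Terminal stock prices: S_u = 30, S_d = 15
Terminal payoffs (S − K): max(5, 0) = 5, max(-10, 0) = 0
Node 0 (S = 20): V_0 = e^(−0.12)·[0.5033·5.0000 + 0.4967·0.0000] = 2.2321

£2.23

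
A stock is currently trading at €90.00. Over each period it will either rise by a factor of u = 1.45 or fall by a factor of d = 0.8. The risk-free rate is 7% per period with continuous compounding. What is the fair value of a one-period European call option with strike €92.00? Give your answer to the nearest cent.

Risk-neutral probability p = (e^0.07 − 0.8)/(1.45 − 0.8) = 0.2725/0.6500 = 0.4192
Terminal stock prices: S_u = 130.5, S_d = 72
Terminal payoffs (S − K): max(38.5, 0) = 38.5, max(-20, 0) = 0
Node 0 (S = 90): V_0 = e^(−0.07)·[0.4192·38.5000 + 0.5808·0.0000] = 15.0496

€15.05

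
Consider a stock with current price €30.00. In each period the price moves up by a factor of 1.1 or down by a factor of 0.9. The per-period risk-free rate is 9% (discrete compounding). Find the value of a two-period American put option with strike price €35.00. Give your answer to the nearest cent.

€5.00

Risk-neutral probability p = (1 + 0.09 − 0.9)/(1.1 − 0.9) = 0.1900/0.2000 = 0.9500
Terminal stock prices: S_uu = 36.3, S_ud = 29.7, S_dd = 24.3
Terminal payoffs (K − S): max(-1.3, 0) = 0, max(5.3, 0) = 5.3, max(10.7, 0) = 10.7
Node u (S = 33): continuation = 1/1.09·[0.9500·0.0000 + 0.0500·5.3000] = 0.2431; exercise value = 2.0000 > continuation, so V_u = 2.0000 (exercise)
Node d (S = 27): continuation = 1/1.09·[0.9500·5.3000 + 0.0500·10.7000] = 5.1101; exercise value = 8.0000 > continuation, so V_d = 8.0000 (exercise)
Node 0 (S = 30): continuation = 1/1.09·[0.9500·2.0000 + 0.0500·8.0000] = 2.1101; exercise value = 5.0000 > continuation, so V_0 = 5.0000 (exercise)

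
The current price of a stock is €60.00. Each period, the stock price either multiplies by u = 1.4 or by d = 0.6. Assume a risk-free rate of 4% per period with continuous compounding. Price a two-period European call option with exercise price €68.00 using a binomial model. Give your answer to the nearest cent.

€13.90

Risk-neutral probability p = (e^0.04 − 0.6)/(1.4 − 0.6) = 0.4408/0.8000 = 0.5510
Terminal stock prices: S_uu = 117.6, S_ud = 50.4, S_dd = 21.6
Terminal payoffs (S − K): max(49.6, 0) = 49.6, max(-17.6, 0) = 0, max(-46.4, 0) = 0
Node u (S = 84): V_u = e^(−0.04)·[0.5510·49.6000 + 0.4490·0.0000] = 26.2586
Node d (S = 36): V_d = e^(−0.04)·[0.5510·0.0000 + 0.4490·0.0000] = 0.0000
Node 0 (S = 60): V_0 = e^(−0.04)·[0.5510·26.2586 + 0.4490·0.0000] = 13.9015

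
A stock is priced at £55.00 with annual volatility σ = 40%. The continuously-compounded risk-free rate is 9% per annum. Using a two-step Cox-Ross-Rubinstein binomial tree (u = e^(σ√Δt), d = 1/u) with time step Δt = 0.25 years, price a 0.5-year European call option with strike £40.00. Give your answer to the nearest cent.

£17.49

CRR parameters: u = e^(σ√Δt) = e^(0.4·√0.25) = 1.2214, d = 1/u = 0.8187
Per-period rate: rΔt = 0.09·0.25 = 0.0225, so R = e^0.0225 = 1.0228
Risk-neutral probability p = (e^0.0225 − 0.8187)/(1.2214 − 0.8187) = 0.2040/0.4027 = 0.5067
Terminal stock prices: S_uu = 82.05, S_ud = 55, S_dd = 36.87
Terminal payoffs (S − K): max(42.05, 0) = 42.05, max(15, 0) = 15, max(-3.132, 0) = 0
Node u (S = 67.18): V_u = e^(−0.0225)·[0.5067·42.0504 + 0.4933·15.0000] = 28.0671
Node d (S = 45.03): V_d = e^(−0.0225)·[0.5067·15.0000 + 0.4933·0.0000] = 7.4310
Node 0 (S = 55): V_0 = e^(−0.0225)·[0.5067·28.0671 + 0.4933·7.4310] = 17.4889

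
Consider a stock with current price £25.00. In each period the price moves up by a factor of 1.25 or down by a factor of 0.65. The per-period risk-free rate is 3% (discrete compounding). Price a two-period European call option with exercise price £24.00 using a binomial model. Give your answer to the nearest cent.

Risk-neutral probability p = (1 + 0.03 − 0.65)/(1.25 − 0.65) = 0.3800/0.6000 = 0.6333
Terminal stock prices: S_uu = 39.06, S_ud = 20.31, S_dd = 10.56
Terminal payoffs (S − K): max(15.06, 0) = 15.06, max(-3.688, 0) = 0, max(-13.44, 0) = 0
Node u (S = 31.25): V_u = 1/1.03·[0.6333·15.0625 + 0.3667·0.0000] = 9.2617
Node d (S = 16.25): V_d = 1/1.03·[0.6333·0.0000 + 0.3667·0.0000] = 0.0000
Node 0 (S = 25): V_0 = 1/1.03·[0.6333·9.2617 + 0.3667·0.0000] = 5.6949

£5.69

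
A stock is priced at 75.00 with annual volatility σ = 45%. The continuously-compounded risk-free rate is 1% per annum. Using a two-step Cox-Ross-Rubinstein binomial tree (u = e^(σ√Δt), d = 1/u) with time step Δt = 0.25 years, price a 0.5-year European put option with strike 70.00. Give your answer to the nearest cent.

CRR parameters: u = e^(σ√Δt) = e^(0.45·√0.25) = 1.2523, d = 1/u = 0.7985
Per-period rate: rΔt = 0.01·0.25 = 0.0025, so R = e^0.0025 = 1.0025
Risk-neutral probability p = (e^0.0025 − 0.7985)/(1.2523 − 0.7985) = 0.2040/0.4538 = 0.4495
Terminal stock prices: S_uu = 117.6, S_ud = 75, S_dd = 47.82
Terminal payoffs (K − S): max(-47.62, 0) = 0, max(-5, 0) = 0, max(22.18, 0) = 22.18
Node u (S = 93.92): V_u = e^(−0.0025)·[0.4495·0.0000 + 0.5505·0.0000] = 0.0000
Node d (S = 59.89): V_d = e^(−0.0025)·[0.4495·0.0000 + 0.5505·22.1779] = 12.1784
Node 0 (S = 75): V_0 = e^(−0.0025)·[0.4495·0.0000 + 0.5505·12.1784] = 6.6874

6.69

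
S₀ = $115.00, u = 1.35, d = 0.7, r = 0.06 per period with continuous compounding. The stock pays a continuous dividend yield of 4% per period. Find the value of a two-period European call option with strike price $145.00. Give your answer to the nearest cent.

$13.90

Per-period risk-free factor R = e^0.06 = 1.0618; dividend-adjusted growth = e^(0.06−0.04) = 1.0202.
Risk-neutral probability p = (1.0202 − 0.7)/(1.35 − 0.7) = 0.3202/0.6500 = 0.4926
Terminal stock prices: S_uu = 209.6, S_ud = 108.7, S_dd = 56.35
Terminal payoffs (S − K): max(64.59, 0) = 64.59, max(-36.33, 0) = 0, max(-88.65, 0) = 0
Node u (S = 155.2): V_u = e^(−0.06)·[0.4926·64.5875 + 0.5074·0.0000] = 29.9641
Node d (S = 80.5): V_d = e^(−0.06)·[0.4926·0.0000 + 0.5074·0.0000] = 0.0000
Node 0 (S = 115): V_0 = e^(−0.06)·[0.4926·29.9641 + 0.5074·0.0000] = 13.9012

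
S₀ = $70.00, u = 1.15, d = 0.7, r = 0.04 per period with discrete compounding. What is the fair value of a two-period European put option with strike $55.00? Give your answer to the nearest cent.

Risk-neutral probability p = (1 + 0.04 − 0.7)/(1.15 − 0.7) = 0.3400/0.4500 = 0.7556
Terminal stock prices: S_uu = 92.57, S_ud = 56.35, S_dd = 34.3
Terminal payoffs (K − S): max(-37.57, 0) = 0, max(-1.35, 0) = 0, max(20.7, 0) = 20.7
Node u (S = 80.5): V_u = 1/1.04·[0.7556·0.0000 + 0.2444·0.0000] = 0.0000
Node d (S = 49): V_d = 1/1.04·[0.7556·0.0000 + 0.2444·20.7000] = 4.8654
Node 0 (S = 70): V_0 = 1/1.04·[0.7556·0.0000 + 0.2444·4.8654] = 1.1436

$1.14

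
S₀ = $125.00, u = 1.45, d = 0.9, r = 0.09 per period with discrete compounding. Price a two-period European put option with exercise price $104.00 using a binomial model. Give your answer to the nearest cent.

Risk-neutral probability p = (1 + 0.09 − 0.9)/(1.45 − 0.9) = 0.1900/0.5500 = 0.3455
Terminal stock prices: S_uu = 262.8, S_ud = 163.1, S_dd = 101.2
Terminal payoffs (K − S): max(-158.8, 0) = 0, max(-59.12, 0) = 0, max(2.75, 0) = 2.75
Node u (S = 181.2): V_u = 1/1.09·[0.3455·0.0000 + 0.6545·0.0000] = 0.0000
Node d (S = 112.5): V_d = 1/1.09·[0.3455·0.0000 + 0.6545·2.7500] = 1.6514
Node 0 (S = 125): V_0 = 1/1.09·[0.3455·0.0000 + 0.6545·1.6514] = 0.9917

$0.99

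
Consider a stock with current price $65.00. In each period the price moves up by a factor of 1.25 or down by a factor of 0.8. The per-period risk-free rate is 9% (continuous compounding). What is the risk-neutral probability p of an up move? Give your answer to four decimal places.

p = 0.6537

Risk-neutral probability p = (e^0.09 − 0.8)/(1.25 − 0.8) = 0.2942/0.4500 = 0.6537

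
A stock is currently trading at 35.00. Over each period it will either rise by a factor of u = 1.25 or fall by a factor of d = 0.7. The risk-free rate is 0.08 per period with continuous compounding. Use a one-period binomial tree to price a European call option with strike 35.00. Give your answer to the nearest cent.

5.63

Risk-neutral probability p = (e^0.08 − 0.7)/(1.25 − 0.7) = 0.3833/0.5500 = 0.6969
Terminal stock prices: S_u = 43.75, S_d = 24.5
Terminal payoffs (S − K): max(8.75, 0) = 8.75, max(-10.5, 0) = 0
Node 0 (S = 35): V_0 = e^(−0.08)·[0.6969·8.7500 + 0.3031·0.0000] = 5.6289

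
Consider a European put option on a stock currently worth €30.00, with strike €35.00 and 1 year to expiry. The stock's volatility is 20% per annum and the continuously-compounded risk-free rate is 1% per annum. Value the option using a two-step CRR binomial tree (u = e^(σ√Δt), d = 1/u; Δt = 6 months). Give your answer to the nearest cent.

CRR parameters: u = e^(σ√Δt) = e^(0.2·√0.5) = 1.1519, d = 1/u = 0.8681
Per-period rate: rΔt = 0.01·0.5 = 0.005, so R = e^0.005 = 1.0050
Risk-neutral probability p = (e^0.005 − 0.8681)/(1.1519 − 0.8681) = 0.1369/0.2838 = 0.4824
Terminal stock prices: S_uu = 39.81, S_ud = 30, S_dd = 22.61
Terminal payoffs (K − S): max(-4.807, 0) = 0, max(5, 0) = 5, max(12.39, 0) = 12.39
Node u (S = 34.56): V_u = e^(−0.005)·[0.4824·0.0000 + 0.5176·5.0000] = 2.5753
Node d (S = 26.04): V_d = e^(−0.005)·[0.4824·5.0000 + 0.5176·12.3909] = 8.7817
Node 0 (S = 30): V_0 = e^(−0.005)·[0.4824·2.5753 + 0.5176·8.7817] = 5.7591

€5.76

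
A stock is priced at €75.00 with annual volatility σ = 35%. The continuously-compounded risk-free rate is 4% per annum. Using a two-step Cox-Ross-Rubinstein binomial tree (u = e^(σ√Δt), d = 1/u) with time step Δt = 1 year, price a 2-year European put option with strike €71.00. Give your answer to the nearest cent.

CRR parameters: u = e^(σ√Δt) = e^(0.35·√1) = 1.4191, d = 1/u = 0.7047
Per-period rate: rΔt = 0.04·1 = 0.04, so R = e^0.04 = 1.0408
Risk-neutral probability p = (e^0.04 − 0.7047)/(1.4191 − 0.7047) = 0.3361/0.7144 = 0.4705
Terminal stock prices: S_uu = 151, S_ud = 75, S_dd = 37.24
Terminal payoffs (K − S): max(-80.03, 0) = 0, max(-4, 0) = 0, max(33.76, 0) = 33.76
Node u (S = 106.4): V_u = e^(−0.04)·[0.4705·0.0000 + 0.5295·0.0000] = 0.0000
Node d (S = 52.85): V_d = e^(−0.04)·[0.4705·0.0000 + 0.5295·33.7561] = 17.1727
Node 0 (S = 75): V_0 = e^(−0.04)·[0.4705·0.0000 + 0.5295·17.1727] = 8.7362

€8.74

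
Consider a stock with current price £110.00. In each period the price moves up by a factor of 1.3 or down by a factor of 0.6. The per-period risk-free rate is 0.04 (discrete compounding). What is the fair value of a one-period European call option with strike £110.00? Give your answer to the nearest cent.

Risk-neutral probability p = (1 + 0.04 − 0.6)/(1.3 − 0.6) = 0.4400/0.7000 = 0.6286
Terminal stock prices: S_u = 143, S_d = 66
Terminal payoffs (S − K): max(33, 0) = 33, max(-44, 0) = 0
Node 0 (S = 110): V_0 = 1/1.04·[0.6286·33.0000 + 0.3714·0.0000] = 19.9451

£19.95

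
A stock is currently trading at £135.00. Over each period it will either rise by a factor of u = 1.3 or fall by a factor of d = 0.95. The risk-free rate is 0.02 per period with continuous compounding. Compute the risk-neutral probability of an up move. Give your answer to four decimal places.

p = 0.2006

Risk-neutral probability p = (e^0.02 − 0.95)/(1.3 − 0.95) = 0.0702/0.3500 = 0.2006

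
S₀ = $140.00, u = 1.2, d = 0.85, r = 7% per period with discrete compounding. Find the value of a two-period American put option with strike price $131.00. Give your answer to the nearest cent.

$4.17

Risk-neutral probability p = (1 + 0.07 − 0.85)/(1.2 − 0.85) = 0.2200/0.3500 = 0.6286
Terminal stock prices: S_uu = 201.6, S_ud = 142.8, S_dd = 101.1
Terminal payoffs (K − S): max(-70.6, 0) = 0, max(-11.8, 0) = 0, max(29.85, 0) = 29.85
Node u (S = 168): continuation = 1/1.07·[0.6286·0.0000 + 0.3714·0.0000] = 0.0000; exercise value = 0.0000 ≤ continuation, so V_u = 0.0000
Node d (S = 119): continuation = 1/1.07·[0.6286·0.0000 + 0.3714·29.8500] = 10.3618; exercise value = 12.0000 > continuation, so V_d = 12.0000 (exercise)
Node 0 (S = 140): continuation = 1/1.07·[0.6286·0.0000 + 0.3714·12.0000] = 4.1656; exercise value = 0.0000 ≤ continuation, so V_0 = 4.1656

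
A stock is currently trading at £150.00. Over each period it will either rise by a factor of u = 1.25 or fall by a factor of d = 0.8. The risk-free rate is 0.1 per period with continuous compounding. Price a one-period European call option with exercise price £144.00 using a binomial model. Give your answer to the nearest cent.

£26.69

Risk-neutral probability p = (e^0.1 − 0.8)/(1.25 − 0.8) = 0.3052/0.4500 = 0.6782
Terminal stock prices: S_u = 187.5, S_d = 120
Terminal payoffs (S − K): max(43.5, 0) = 43.5, max(-24, 0) = 0
Node 0 (S = 150): V_0 = e^(−0.1)·[0.6782·43.5000 + 0.3218·0.0000] = 26.6926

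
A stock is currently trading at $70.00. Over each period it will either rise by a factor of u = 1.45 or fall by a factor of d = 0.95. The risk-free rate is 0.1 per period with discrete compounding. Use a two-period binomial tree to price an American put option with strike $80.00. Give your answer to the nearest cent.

Risk-neutral probability p = (1 + 0.1 − 0.95)/(1.45 − 0.95) = 0.1500/0.5000 = 0.3000
Terminal stock prices: S_uu = 147.2, S_ud = 96.42, S_dd = 63.17
Terminal payoffs (K − S): max(-67.18, 0) = 0, max(-16.42, 0) = 0, max(16.83, 0) = 16.83
Node u (S = 101.5): continuation = 1/1.1·[0.3000·0.0000 + 0.7000·0.0000] = 0.0000; exercise value = 0.0000 ≤ continuation, so V_u = 0.0000
Node d (S = 66.5): continuation = 1/1.1·[0.3000·0.0000 + 0.7000·16.8250] = 10.7068; exercise value = 13.5000 > continuation, so V_d = 13.5000 (exercise)
Node 0 (S = 70): continuation = 1/1.1·[0.3000·0.0000 + 0.7000·13.5000] = 8.5909; exercise value = 10.0000 > continuation, so V_0 = 10.0000 (exercise)

$10.00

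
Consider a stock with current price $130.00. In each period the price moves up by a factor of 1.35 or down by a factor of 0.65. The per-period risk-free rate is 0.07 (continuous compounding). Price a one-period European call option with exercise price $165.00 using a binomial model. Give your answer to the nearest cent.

$5.91

Risk-neutral probability p = (e^0.07 − 0.65)/(1.35 − 0.65) = 0.4225/0.7000 = 0.6036
Terminal stock prices: S_u = 175.5, S_d = 84.5
Terminal payoffs (S − K): max(10.5, 0) = 10.5, max(-80.5, 0) = 0
Node 0 (S = 130): V_0 = e^(−0.07)·[0.6036·10.5000 + 0.3964·0.0000] = 5.9092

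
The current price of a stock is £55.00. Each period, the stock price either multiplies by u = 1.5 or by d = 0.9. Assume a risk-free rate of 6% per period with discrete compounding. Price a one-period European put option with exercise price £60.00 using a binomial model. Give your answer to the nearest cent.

Risk-neutral probability p = (1 + 0.06 − 0.9)/(1.5 − 0.9) = 0.1600/0.6000 = 0.2667
Terminal stock prices: S_u = 82.5, S_d = 49.5
Terminal payoffs (K − S): max(-22.5, 0) = 0, max(10.5, 0) = 10.5
Node 0 (S = 55): V_0 = 1/1.06·[0.2667·0.0000 + 0.7333·10.5000] = 7.2642

£7.26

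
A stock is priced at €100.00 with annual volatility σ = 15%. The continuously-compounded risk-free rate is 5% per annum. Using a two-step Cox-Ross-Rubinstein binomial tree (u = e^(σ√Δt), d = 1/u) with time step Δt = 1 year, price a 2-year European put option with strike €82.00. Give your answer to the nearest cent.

€0.97

CRR parameters: u = e^(σ√Δt) = e^(0.15·√1) = 1.1618, d = 1/u = 0.8607
Per-period rate: rΔt = 0.05·1 = 0.05, so R = e^0.05 = 1.0513
Risk-neutral probability p = (e^0.05 − 0.8607)/(1.1618 − 0.8607) = 0.1906/0.3011 = 0.6328
Terminal stock prices: S_uu = 135, S_ud = 100, S_dd = 74.08
Terminal payoffs (K − S): max(-52.99, 0) = 0, max(-18, 0) = 0, max(7.918, 0) = 7.918
Node u (S = 116.2): V_u = e^(−0.05)·[0.6328·0.0000 + 0.3672·0.0000] = 0.0000
Node d (S = 86.07): V_d = e^(−0.05)·[0.6328·0.0000 + 0.3672·7.9182] = 2.7655
Node 0 (S = 100): V_0 = e^(−0.05)·[0.6328·0.0000 + 0.3672·2.7655] = 0.9659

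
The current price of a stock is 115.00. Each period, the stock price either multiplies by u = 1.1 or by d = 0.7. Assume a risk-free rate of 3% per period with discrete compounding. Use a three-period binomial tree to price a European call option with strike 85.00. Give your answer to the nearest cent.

Risk-neutral probability p = (1 + 0.03 − 0.7)/(1.1 − 0.7) = 0.3300/0.4000 = 0.8250
Terminal stock prices: S_uuu = 153.1, S_uud = 97.41, S_udd = 61.98, S_ddd = 39.44
Terminal payoffs (S − K): max(68.07, 0) = 68.07, max(12.41, 0) = 12.41, max(-23.02, 0) = 0, max(-45.56, 0) = 0
Node uu (S = 139.2): V_uu = 1/1.03·[0.8250·68.0650 + 0.1750·12.4050] = 56.6257
Node ud (S = 88.55): V_ud = 1/1.03·[0.8250·12.4050 + 0.1750·0.0000] = 9.9360
Node dd (S = 56.35): V_dd = 1/1.03·[0.8250·0.0000 + 0.1750·0.0000] = 0.0000
Node u (S = 126.5): V_u = 1/1.03·[0.8250·56.6257 + 0.1750·9.9360] = 47.0437
Node d (S = 80.5): V_d = 1/1.03·[0.8250·9.9360 + 0.1750·0.0000] = 7.9585
Node 0 (S = 115): V_0 = 1/1.03·[0.8250·47.0437 + 0.1750·7.9585] = 39.0328

39.03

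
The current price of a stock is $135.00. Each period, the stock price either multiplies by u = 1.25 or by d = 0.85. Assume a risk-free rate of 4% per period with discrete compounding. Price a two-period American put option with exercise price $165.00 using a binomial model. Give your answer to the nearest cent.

Risk-neutral probability p = (1 + 0.04 − 0.85)/(1.25 − 0.85) = 0.1900/0.4000 = 0.4750
Terminal stock prices: S_uu = 210.9, S_ud = 143.4, S_dd = 97.54
Terminal payoffs (K − S): max(-45.94, 0) = 0, max(21.56, 0) = 21.56, max(67.46, 0) = 67.46
Node u (S = 168.8): continuation = 1/1.04·[0.4750·0.0000 + 0.5250·21.5625] = 10.8849; exercise value = 0.0000 ≤ continuation, so V_u = 10.8849
Node d (S = 114.8): continuation = 1/1.04·[0.4750·21.5625 + 0.5250·67.4625] = 43.9038; exercise value = 50.2500 > continuation, so V_d = 50.2500 (exercise)
Node 0 (S = 135): continuation = 1/1.04·[0.4750·10.8849 + 0.5250·50.2500] = 30.3381; exercise value = 30.0000 ≤ continuation, so V_0 = 30.3381

$30.34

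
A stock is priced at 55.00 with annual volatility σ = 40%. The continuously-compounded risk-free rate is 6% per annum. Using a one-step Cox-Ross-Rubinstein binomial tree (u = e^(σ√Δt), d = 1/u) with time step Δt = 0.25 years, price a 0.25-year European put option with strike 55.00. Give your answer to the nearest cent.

CRR parameters: u = e^(σ√Δt) = e^(0.4·√0.25) = 1.2214, d = 1/u = 0.8187
Per-period rate: rΔt = 0.06·0.25 = 0.015, so R = e^0.015 = 1.0151
Risk-neutral probability p = (e^0.015 − 0.8187)/(1.2214 − 0.8187) = 0.1964/0.4027 = 0.4877
Terminal stock prices: S_u = 67.18, S_d = 45.03
Terminal payoffs (K − S): max(-12.18, 0) = 0, max(9.97, 0) = 9.97
Node 0 (S = 55): V_0 = e^(−0.015)·[0.4877·0.0000 + 0.5123·9.9698] = 5.0315

5.03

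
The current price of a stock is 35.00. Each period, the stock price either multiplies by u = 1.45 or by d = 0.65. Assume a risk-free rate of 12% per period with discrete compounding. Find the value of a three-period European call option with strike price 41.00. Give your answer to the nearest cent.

Risk-neutral probability p = (1 + 0.12 − 0.65)/(1.45 − 0.65) = 0.4700/0.8000 = 0.5875
Terminal stock prices: S_uuu = 106.7, S_uud = 47.83, S_udd = 21.44, S_ddd = 9.612
Terminal payoffs (S − K): max(65.7, 0) = 65.7, max(6.832, 0) = 6.832, max(-19.56, 0) = 0, max(-31.39, 0) = 0
Node uu (S = 73.59): V_uu = 1/1.12·[0.5875·65.7019 + 0.4125·6.8319] = 36.9804
Node ud (S = 32.99): V_ud = 1/1.12·[0.5875·6.8319 + 0.4125·0.0000] = 3.5837
Node dd (S = 14.79): V_dd = 1/1.12·[0.5875·0.0000 + 0.4125·0.0000] = 0.0000
Node u (S = 50.75): V_u = 1/1.12·[0.5875·36.9804 + 0.4125·3.5837] = 20.7181
Node d (S = 22.75): V_d = 1/1.12·[0.5875·3.5837 + 0.4125·0.0000] = 1.8798
Node 0 (S = 35): V_0 = 1/1.12·[0.5875·20.7181 + 0.4125·1.8798] = 11.5601

11.56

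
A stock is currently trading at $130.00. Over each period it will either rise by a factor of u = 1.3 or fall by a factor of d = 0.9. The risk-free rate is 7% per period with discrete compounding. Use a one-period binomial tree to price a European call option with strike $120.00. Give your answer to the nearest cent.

Risk-neutral probability p = (1 + 0.07 − 0.9)/(1.3 − 0.9) = 0.1700/0.4000 = 0.4250
Terminal stock prices: S_u = 169, S_d = 117
Terminal payoffs (S − K): max(49, 0) = 49, max(-3, 0) = 0
Node 0 (S = 130): V_0 = 1/1.07·[0.4250·49.0000 + 0.5750·0.0000] = 19.4626

$19.46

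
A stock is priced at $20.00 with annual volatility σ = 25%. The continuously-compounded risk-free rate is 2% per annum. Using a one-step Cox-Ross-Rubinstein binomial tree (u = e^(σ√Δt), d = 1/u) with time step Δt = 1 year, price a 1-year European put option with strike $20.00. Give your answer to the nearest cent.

CRR parameters: u = e^(σ√Δt) = e^(0.25·√1) = 1.2840, d = 1/u = 0.7788
Per-period rate: rΔt = 0.02·1 = 0.02, so R = e^0.02 = 1.0202
Risk-neutral probability p = (e^0.02 − 0.7788)/(1.2840 − 0.7788) = 0.2414/0.5052 = 0.4778
Terminal stock prices: S_u = 25.68, S_d = 15.58
Terminal payoffs (K − S): max(-5.681, 0) = 0, max(4.424, 0) = 4.424
Node 0 (S = 20): V_0 = e^(−0.02)·[0.4778·0.0000 + 0.5222·4.4240] = 2.2644

$2.26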